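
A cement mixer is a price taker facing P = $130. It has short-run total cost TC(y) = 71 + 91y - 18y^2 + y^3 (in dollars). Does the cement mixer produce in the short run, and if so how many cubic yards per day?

Variable cost is VC = 91y - 18y^2 + y^3, so AVC = VC/y = 91 - 18y + y^2 and MC = dTC/dy = 91 - 36y + 3y^2.
AVC is minimized where dAVC/dy = -18 + 2y = 0, at y = 9; min AVC = 91 - 18·9 + 9^2 = $10.
Because $130 ≥ $10, revenue can cover variable cost; the firm operates.
Solving P = MC: -39 - 36y + 3y^2 = 0 ⇒ y = -1 or 13. On the upward-sloping branch, y* = 13.
Check: AVC at y = 13 is $26 ≤ P, so revenue covers variable cost.
Profit = P·y − TC = 130·13 − 409 = $1281.

Produce at y = 13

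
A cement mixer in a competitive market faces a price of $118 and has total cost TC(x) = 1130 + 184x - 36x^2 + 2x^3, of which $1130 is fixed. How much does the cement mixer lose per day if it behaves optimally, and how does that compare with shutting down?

Profit = -$162 at x = 11

AVC = 184 - 36x + 2x^2 has its minimum $22 at x = 9; price $118 clears that bar, so the firm operates.
With MC = 184 - 72x + 6x^2, P = MC on the upward-sloping part at x* = 11.
TR = 118·11 = 1298. TC = 1130 + 330 = 1460. Profit = 1298 − 1460 = -$162.
That loss of $162 beats the $1130 the firm would lose by shutting down; producing recovers $968 of fixed cost.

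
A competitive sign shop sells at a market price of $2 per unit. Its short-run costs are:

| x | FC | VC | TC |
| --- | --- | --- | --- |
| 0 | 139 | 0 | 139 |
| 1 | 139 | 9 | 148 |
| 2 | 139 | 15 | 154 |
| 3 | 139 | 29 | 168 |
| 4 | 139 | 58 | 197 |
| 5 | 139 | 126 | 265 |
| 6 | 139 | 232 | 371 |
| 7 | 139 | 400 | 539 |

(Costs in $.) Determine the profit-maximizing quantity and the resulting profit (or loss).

Tabulate TR − TC: x=0: -139; x=1: -146; x=2: -150; x=3: -162; x=4: -189; x=5: -255; x=6: -359; x=7: -525.
Profit is highest at x = 0. Equivalently, the lowest AVC in the table is 15/2 ≈ $7.50 at x = 2, and P = $2 falls below it — price never covers variable cost, so the firm shuts down and loses only its fixed cost.

x = 0 (shut down); profit = -$139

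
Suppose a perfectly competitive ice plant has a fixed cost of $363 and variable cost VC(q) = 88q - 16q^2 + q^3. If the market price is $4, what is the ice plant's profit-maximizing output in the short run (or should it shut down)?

Strip out fixed cost: VC = 88q - 16q^2 + q^3. Then AVC = 88 - 16q + q^2 and MC = 88 - 32q + 3q^2.
The AVC parabola has its vertex at q = 16/2 = 8, where AVC = 88 - 16·8 + 8^2 = $24.
Since P = $4 < min AVC = $24, price fails to cover variable cost at any output.
The firm minimizes its loss by shutting down and losing only its fixed cost of $363.

Shut down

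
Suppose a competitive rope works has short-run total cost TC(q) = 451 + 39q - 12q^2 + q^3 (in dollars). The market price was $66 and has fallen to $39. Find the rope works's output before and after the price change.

Output falls from 9 to 8

MC = 39 - 24q + 3q^2; the shutdown threshold is min AVC = $3 (at q = 6).
At P = $66 ≥ min AVC, set P = MC on the rising branch: q = 9.
At P = $39 ≥ min AVC, set P = MC: q = 8. The firm stays open but cuts output.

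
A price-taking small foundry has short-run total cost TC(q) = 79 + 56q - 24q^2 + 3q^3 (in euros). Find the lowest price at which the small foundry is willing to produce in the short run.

€8 per unit

The shutdown price is the minimum of AVC. VC = 56q - 24q^2 + 3q^3, so AVC = 56 - 24q + 3q^2.
At the minimum of AVC, MC = AVC. MC = 56 - 48q + 9q^2; setting MC = AVC gives 6q^2 - 24q = 0, so q = 4. min AVC = 8.
For P < €8 the firm produces nothing.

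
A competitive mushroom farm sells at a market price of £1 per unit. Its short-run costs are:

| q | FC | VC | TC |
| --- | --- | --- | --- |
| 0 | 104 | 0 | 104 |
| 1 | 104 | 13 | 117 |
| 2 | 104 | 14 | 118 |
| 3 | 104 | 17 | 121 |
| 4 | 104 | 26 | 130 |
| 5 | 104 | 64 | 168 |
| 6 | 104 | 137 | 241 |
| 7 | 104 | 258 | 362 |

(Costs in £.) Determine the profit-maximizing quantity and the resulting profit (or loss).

Tabulate TR − TC: q=0: -104; q=1: -116; q=2: -116; q=3: -118; q=4: -126; q=5: -163; q=6: -235; q=7: -355.
Profit is highest at q = 0. Equivalently, the lowest AVC in the table is 17/3 ≈ £5.67 at q = 3, and P = £1 falls below it — price never covers variable cost, so the firm shuts down and loses only its fixed cost.

q = 0 (shut down); profit = -£104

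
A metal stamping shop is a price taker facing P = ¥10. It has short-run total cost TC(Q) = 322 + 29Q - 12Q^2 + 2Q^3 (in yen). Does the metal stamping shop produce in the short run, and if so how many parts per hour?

Strip out fixed cost: VC = 29Q - 12Q^2 + 2Q^3. Then AVC = 29 - 12Q + 2Q^2 and MC = 29 - 24Q + 6Q^2.
AVC is minimized where dAVC/dQ = -12 + 4Q = 0, at Q = 3; min AVC = 29 - 12·3 + 2·3^2 = ¥11.
With P < min AVC (¥10 < ¥11), every unit sold adds to the loss.
Shutting down limits the loss to fixed cost, ¥322.

Shut down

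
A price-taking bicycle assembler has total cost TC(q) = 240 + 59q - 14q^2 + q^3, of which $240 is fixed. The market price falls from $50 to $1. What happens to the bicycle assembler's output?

Output falls from 9 to 0 (the firm shuts down)

AVC = 59 - 14q + q^2, minimized at q = 7 where min AVC = $10. MC = 59 - 28q + 3q^2.
With P = $50 above the shutdown price, P = MC gives q = 9.
At P = $1 < min AVC = $10, price no longer covers variable cost at any output, so the firm shuts down: q = 0.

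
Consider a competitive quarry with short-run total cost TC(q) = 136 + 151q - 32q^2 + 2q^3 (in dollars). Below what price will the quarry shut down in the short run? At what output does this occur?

The shutdown price is the minimum of AVC. VC = 151q - 32q^2 + 2q^3, so AVC = 151 - 32q + 2q^2.
At the minimum of AVC, MC = AVC. MC = 151 - 64q + 6q^2; setting MC = AVC gives 4q^2 - 32q = 0, so q = 8. min AVC = 23.
For P < $23 the firm produces nothing.

$23 per unit, at q = 8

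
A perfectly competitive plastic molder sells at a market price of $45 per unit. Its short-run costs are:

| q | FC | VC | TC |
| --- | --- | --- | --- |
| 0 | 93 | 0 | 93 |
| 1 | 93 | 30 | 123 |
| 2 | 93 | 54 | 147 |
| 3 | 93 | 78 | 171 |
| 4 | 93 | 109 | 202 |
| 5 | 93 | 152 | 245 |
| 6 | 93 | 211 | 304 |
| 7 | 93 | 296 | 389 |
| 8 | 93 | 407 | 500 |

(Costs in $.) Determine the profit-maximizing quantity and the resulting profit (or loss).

q = 5; profit = -$20

Compute π = P·q − TC at each output: q=0: -93; q=1: -78; q=2: -57; q=3: -36; q=4: -22; q=5: -20; q=6: -34; q=7: -74; q=8: -140.
Profit is maximized at q = 5. AVC there is 152/5 = $30.40 ≤ P, so producing beats shutting down (which would give -$93).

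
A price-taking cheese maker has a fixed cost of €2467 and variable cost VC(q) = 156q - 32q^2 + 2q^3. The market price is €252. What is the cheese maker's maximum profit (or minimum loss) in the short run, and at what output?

AVC = 156 - 32q + 2q^2 has its minimum €28 at q = 8; price €252 clears that bar, so the firm operates.
With MC = 156 - 64q + 6q^2, P = MC on the upward-sloping part at q* = 12.
TR = 252·12 = 3024. TC = 2467 + 720 = 3187. Profit = 3024 − 3187 = -€163.
Shutting down would mean losing the fixed cost of €2467, so operating at a loss of €163 is better by €2304.

Profit = -€163 at q = 12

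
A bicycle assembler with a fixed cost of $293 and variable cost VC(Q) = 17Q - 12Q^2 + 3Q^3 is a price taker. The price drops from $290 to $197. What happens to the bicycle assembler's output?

Output falls from 7 to 6

MC = 17 - 24Q + 9Q^2; the shutdown threshold is min AVC = $5 (at Q = 2).
At P = $290 ≥ min AVC, set P = MC on the rising branch: Q = 7.
At P = $197 ≥ min AVC, set P = MC: Q = 6. The firm stays open but cuts output.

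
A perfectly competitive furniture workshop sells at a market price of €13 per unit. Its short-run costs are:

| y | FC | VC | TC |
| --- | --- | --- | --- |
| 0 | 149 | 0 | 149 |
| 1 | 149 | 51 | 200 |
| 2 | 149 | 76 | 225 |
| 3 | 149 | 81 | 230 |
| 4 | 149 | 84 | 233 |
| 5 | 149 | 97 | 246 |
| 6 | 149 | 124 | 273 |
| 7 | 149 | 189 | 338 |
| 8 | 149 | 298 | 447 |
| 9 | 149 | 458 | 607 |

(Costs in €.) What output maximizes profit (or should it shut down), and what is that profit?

y = 0 (shut down); profit = -€149

Profit at each row (π = 13y − TC): y=0: -149; y=1: -187; y=2: -199; y=3: -191; y=4: -181; y=5: -181; y=6: -195; y=7: -247; y=8: -343; y=9: -490.
Profit is highest at y = 0. Equivalently, the lowest AVC in the table is 97/5 ≈ €19.40 at y = 5, and P = €13 falls below it — price never covers variable cost, so the firm shuts down and loses only its fixed cost.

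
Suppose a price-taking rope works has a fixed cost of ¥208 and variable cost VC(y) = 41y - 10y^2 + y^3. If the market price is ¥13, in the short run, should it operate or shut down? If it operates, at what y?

Shut down

From TC, MC = TC'(y) = 41 - 20y + 3y^2 and AVC = VC/y = 41 - 10y + y^2.
The AVC parabola has its vertex at y = 10/2 = 5, where AVC = 41 - 10·5 + 5^2 = ¥16.
With P < min AVC (¥13 < ¥16), every unit sold adds to the loss.
The firm minimizes its loss by shutting down and losing only its fixed cost of ¥208.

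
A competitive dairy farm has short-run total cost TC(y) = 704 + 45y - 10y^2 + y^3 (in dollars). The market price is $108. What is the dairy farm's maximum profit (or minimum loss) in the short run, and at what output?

AVC = 45 - 10y + y^2 has its minimum $20 at y = 5; price $108 clears that bar, so the firm operates.
With MC = 45 - 20y + 3y^2, P = MC on the upward-sloping part at y* = 9.
TR = 108·9 = 972. TC = 704 + 324 = 1028. Profit = 972 − 1028 = -$56.
Shutting down would mean losing the fixed cost of $704, so operating at a loss of $56 is better by $648.

Profit = -$56 at y = 9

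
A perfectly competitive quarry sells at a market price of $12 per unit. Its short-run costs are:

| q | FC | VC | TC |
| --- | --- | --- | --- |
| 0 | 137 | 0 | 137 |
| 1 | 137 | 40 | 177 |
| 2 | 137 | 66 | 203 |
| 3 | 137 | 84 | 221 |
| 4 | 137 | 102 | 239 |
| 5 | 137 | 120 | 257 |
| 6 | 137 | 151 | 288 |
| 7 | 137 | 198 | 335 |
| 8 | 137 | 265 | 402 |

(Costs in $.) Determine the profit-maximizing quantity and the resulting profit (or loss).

Tabulate TR − TC: q=0: -137; q=1: -165; q=2: -179; q=3: -185; q=4: -191; q=5: -197; q=6: -216; q=7: -251; q=8: -306.
Profit is highest at q = 0. Equivalently, the lowest AVC in the table is 120/5 ≈ $24 at q = 5, and P = $12 falls below it — price never covers variable cost, so the firm shuts down and loses only its fixed cost.

q = 0 (shut down); profit = -$137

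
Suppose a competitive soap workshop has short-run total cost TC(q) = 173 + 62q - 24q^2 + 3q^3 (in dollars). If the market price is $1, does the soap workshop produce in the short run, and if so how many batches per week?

Strip out fixed cost: VC = 62q - 24q^2 + 3q^3. Then AVC = 62 - 24q + 3q^2 and MC = 62 - 48q + 9q^2.
AVC hits its minimum where MC = AVC, at q = 4, giving min AVC = 62 - 24·4 + 3·4^2 = $14.
Since P = $1 < min AVC = $14, price fails to cover variable cost at any output.
Shutting down limits the loss to fixed cost, $173.

Shut down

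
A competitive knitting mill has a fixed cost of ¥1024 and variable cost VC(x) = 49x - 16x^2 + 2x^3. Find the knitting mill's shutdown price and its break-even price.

Shutdown price = ¥17; break-even price = ¥177

AVC = 49 - 16x + 2x^2; minimized at x = 4, giving min AVC = ¥17. That is the shutdown price.
ATC = 1024/x + 49 - 16x + 2x^2. Setting dATC/dx = −1024/x^2 − 16 + 4x = 0 gives x = 8 (since 4·8^3 − 16·8^2 = 1024).
min ATC = 1024/8 + 49 − 16·8 + 2·8^2 = ¥177. That is the break-even price.
Between these two prices the firm operates at a loss; above ¥177 it earns a profit.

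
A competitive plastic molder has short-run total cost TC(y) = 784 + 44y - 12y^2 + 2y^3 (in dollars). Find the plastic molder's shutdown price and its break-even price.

Shutdown price = min AVC. AVC = 44 - 12y + 2y^2, with vertex at y = 3 and minimum $26.
ATC = 784/y + 44 - 12y + 2y^2. Setting dATC/dy = −784/y^2 − 12 + 4y = 0 gives y = 7 (since 4·7^3 − 12·7^2 = 784).
min ATC = 784/7 + 44 − 12·7 + 2·7^2 = $170. That is the break-even price.
Between these two prices the firm operates at a loss; above $170 it earns a profit.

Shutdown price = $26; break-even price = $170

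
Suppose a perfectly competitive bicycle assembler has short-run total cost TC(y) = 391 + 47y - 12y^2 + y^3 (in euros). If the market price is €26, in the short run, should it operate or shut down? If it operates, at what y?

Produce at y = 7

From TC, MC = TC'(y) = 47 - 24y + 3y^2 and AVC = VC/y = 47 - 12y + y^2.
The AVC parabola has its vertex at y = 12/2 = 6, where AVC = 47 - 12·6 + 6^2 = €11.
Because €26 ≥ €11, revenue can cover variable cost; the firm operates.
P = MC gives 21 - 24y + 3y^2 = 0, with roots 1 and 7. Take the larger (rising MC): y* = 7.
Check: AVC at y = 7 is €12 ≤ P, so revenue covers variable cost.
Profit = P·y − TC = 26·7 − 475 = -€293, a loss, but smaller than the €391 fixed cost the firm would lose by shutting down.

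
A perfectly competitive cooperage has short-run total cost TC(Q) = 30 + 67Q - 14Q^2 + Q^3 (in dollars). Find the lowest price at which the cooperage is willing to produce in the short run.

$18 per unit

Short-run supply begins at min AVC. From VC = 67Q - 14Q^2 + Q^3, AVC = 67 - 14Q + Q^2.
dAVC/dQ = -14 + 2Q = 0 gives Q = 7. min AVC = 67 - 14·7 + 7^2 = 18.
For P < $18 the firm produces nothing.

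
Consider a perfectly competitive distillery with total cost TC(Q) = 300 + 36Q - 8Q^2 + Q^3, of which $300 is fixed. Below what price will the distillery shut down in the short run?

$20 per unit

The shutdown price is the minimum of AVC. VC = 36Q - 8Q^2 + Q^3, so AVC = 36 - 8Q + Q^2.
dAVC/dQ = -8 + 2Q = 0 gives Q = 4. min AVC = 36 - 8·4 + 4^2 = 20.
So the shutdown price is $20.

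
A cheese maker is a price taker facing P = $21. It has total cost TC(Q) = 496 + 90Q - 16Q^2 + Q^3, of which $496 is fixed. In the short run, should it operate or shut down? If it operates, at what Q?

Shut down

From TC, MC = TC'(Q) = 90 - 32Q + 3Q^2 and AVC = VC/Q = 90 - 16Q + Q^2.
AVC is minimized where dAVC/dQ = -16 + 2Q = 0, at Q = 8; min AVC = 90 - 16·8 + 8^2 = $26.
Since P = $21 < min AVC = $26, price fails to cover variable cost at any output.
Shutting down limits the loss to fixed cost, $496.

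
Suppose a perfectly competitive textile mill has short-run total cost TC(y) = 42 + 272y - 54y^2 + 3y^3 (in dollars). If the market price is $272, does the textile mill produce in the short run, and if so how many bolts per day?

Produce at y = 12

Strip out fixed cost: VC = 272y - 54y^2 + 3y^3. Then AVC = 272 - 54y + 3y^2 and MC = 272 - 108y + 9y^2.
AVC is minimized where dAVC/dy = -54 + 6y = 0, at y = 9; min AVC = 272 - 54·9 + 3·9^2 = $29.
P = $272 exceeds min AVC = $29, so the firm stays open.
Set P = MC: 272 = 272 - 108y + 9y^2 → -108y + 9y^2 = 0. The roots are y = 0 and y = 12; the profit-maximizing output is on the rising part of MC, so y* = 12.
Check: AVC at y = 12 is $56 ≤ P, so revenue covers variable cost.
Profit = P·y − TC = 272·12 − 714 = $2550.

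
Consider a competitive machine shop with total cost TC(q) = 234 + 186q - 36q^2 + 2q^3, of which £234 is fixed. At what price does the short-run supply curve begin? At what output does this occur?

The firm shuts down when price falls below the minimum of average variable cost. AVC = VC/q = 186 - 36q + 2q^2.
At the minimum of AVC, MC = AVC. MC = 186 - 72q + 6q^2; setting MC = AVC gives 4q^2 - 36q = 0, so q = 9. min AVC = 24.
The firm shuts down for any P below £24.

£24 per unit, at q = 9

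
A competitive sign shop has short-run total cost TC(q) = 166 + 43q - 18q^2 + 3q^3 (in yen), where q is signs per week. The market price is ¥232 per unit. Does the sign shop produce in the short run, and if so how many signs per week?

Produce at q = 7

From TC, MC = TC'(q) = 43 - 36q + 9q^2 and AVC = VC/q = 43 - 18q + 3q^2.
The AVC parabola has its vertex at q = 18/6 = 3, where AVC = 43 - 18·3 + 3·3^2 = ¥16.
P = ¥232 exceeds min AVC = ¥16, so the firm stays open.
Solving P = MC: -189 - 36q + 9q^2 = 0 ⇒ q = -3 or 7. On the upward-sloping branch, q* = 7.
Check: AVC at q = 7 is ¥64 ≤ P, so revenue covers variable cost.
Profit = P·q − TC = 232·7 − 614 = ¥1010.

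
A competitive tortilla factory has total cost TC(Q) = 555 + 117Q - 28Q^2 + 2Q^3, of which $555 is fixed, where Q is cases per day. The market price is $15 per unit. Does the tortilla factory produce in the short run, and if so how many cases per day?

Shut down

From TC, MC = TC'(Q) = 117 - 56Q + 6Q^2 and AVC = VC/Q = 117 - 28Q + 2Q^2.
AVC is minimized where dAVC/dQ = -28 + 4Q = 0, at Q = 7; min AVC = 117 - 28·7 + 2·7^2 = $19.
P = $15 lies below min AVC = $19; no output level covers variable cost.
The firm minimizes its loss by shutting down and losing only its fixed cost of $555.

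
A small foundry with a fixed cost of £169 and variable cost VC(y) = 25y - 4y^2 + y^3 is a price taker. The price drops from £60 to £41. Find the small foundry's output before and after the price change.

Output falls from 5 to 4

MC = 25 - 8y + 3y^2; the shutdown threshold is min AVC = £21 (at y = 2).
At P = £60 ≥ min AVC, set P = MC on the rising branch: y = 5.
At P = £41 ≥ min AVC, set P = MC: y = 4. The firm stays open but cuts output.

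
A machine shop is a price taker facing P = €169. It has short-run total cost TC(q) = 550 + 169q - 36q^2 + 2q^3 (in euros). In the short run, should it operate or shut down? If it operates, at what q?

Variable cost is VC = 169q - 36q^2 + 2q^3, so AVC = VC/q = 169 - 36q + 2q^2 and MC = dTC/dq = 169 - 72q + 6q^2.
AVC hits its minimum where MC = AVC, at q = 9, giving min AVC = 169 - 36·9 + 2·9^2 = €7.
Since P = €169 ≥ min AVC = €7, price covers variable cost and the firm should produce.
Solving P = MC: -72q + 6q^2 = 0 ⇒ q = 0 or 12. On the upward-sloping branch, q* = 12.
Check: AVC at q = 12 is €25 ≤ P, so revenue covers variable cost.
Profit = P·q − TC = 169·12 − 850 = €1178.

Produce at q = 12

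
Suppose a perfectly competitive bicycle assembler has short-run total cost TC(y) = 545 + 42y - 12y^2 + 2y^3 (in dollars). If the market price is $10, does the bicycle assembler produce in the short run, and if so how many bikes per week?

Shut down

From TC, MC = TC'(y) = 42 - 24y + 6y^2 and AVC = VC/y = 42 - 12y + 2y^2.
The AVC parabola has its vertex at y = 12/4 = 3, where AVC = 42 - 12·3 + 2·3^2 = $24.
Since P = $10 < min AVC = $24, price fails to cover variable cost at any output.
Best response: produce nothing and absorb the $545 fixed cost.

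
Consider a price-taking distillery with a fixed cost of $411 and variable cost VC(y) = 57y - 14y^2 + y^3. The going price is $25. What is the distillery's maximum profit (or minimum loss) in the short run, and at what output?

Profit = -$283 at y = 8

AVC = 57 - 14y + y^2; min AVC = $8 at y = 7. Since P = $25 ≥ min AVC, the firm produces.
MC = 57 - 28y + 3y^2. Setting P = MC and taking the root on the rising branch gives y* = 8.
TR = 25·8 = 200. TC = 411 + 72 = 483. Profit = 200 − 483 = -$283.
That loss of $283 beats the $411 the firm would lose by shutting down; producing recovers $128 of fixed cost.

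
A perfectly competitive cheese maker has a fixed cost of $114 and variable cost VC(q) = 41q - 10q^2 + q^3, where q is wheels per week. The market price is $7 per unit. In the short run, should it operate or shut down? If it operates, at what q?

Shut down

Variable cost is VC = 41q - 10q^2 + q^3, so AVC = VC/q = 41 - 10q + q^2 and MC = dTC/dq = 41 - 20q + 3q^2.
AVC is minimized where dAVC/dq = -10 + 2q = 0, at q = 5; min AVC = 41 - 10·5 + 5^2 = $16.
With P < min AVC ($7 < $16), every unit sold adds to the loss.
Best response: produce nothing and absorb the $114 fixed cost.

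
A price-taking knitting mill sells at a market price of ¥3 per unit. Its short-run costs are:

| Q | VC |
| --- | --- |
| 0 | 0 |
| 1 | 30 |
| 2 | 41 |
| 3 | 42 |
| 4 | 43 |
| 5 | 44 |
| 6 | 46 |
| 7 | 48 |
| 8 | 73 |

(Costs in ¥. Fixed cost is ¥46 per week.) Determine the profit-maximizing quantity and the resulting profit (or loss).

Compute π = P·Q − TC at each output: Q=0: -46; Q=1: -73; Q=2: -81; Q=3: -79; Q=4: -77; Q=5: -75; Q=6: -74; Q=7: -73; Q=8: -95.
Profit is highest at Q = 0. Equivalently, the lowest AVC in the table is 48/7 ≈ ¥6.86 at Q = 7, and P = ¥3 falls below it — price never covers variable cost, so the firm shuts down and loses only its fixed cost.

Q = 0 (shut down); profit = -¥46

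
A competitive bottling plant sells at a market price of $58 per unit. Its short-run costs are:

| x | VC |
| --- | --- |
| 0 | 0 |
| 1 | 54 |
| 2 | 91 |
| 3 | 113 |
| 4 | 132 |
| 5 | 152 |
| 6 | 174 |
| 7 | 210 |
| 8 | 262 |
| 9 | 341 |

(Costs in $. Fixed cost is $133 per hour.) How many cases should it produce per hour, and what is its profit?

x = 8; profit = $69

Tabulate TR − TC: x=0: -133; x=1: -129; x=2: -108; x=3: -72; x=4: -33; x=5: 5; x=6: 41; x=7: 63; x=8: 69; x=9: 48.
Profit is maximized at x = 8. AVC there is 262/8 = $32.75 ≤ P, so producing beats shutting down (which would give -$133).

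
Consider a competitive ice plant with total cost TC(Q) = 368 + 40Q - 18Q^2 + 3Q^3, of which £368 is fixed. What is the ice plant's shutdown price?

The firm shuts down when price falls below the minimum of average variable cost. AVC = VC/Q = 40 - 18Q + 3Q^2.
At the minimum of AVC, MC = AVC. MC = 40 - 36Q + 9Q^2; setting MC = AVC gives 6Q^2 - 18Q = 0, so Q = 3. min AVC = 13.
So the shutdown price is £13.

£13 per unit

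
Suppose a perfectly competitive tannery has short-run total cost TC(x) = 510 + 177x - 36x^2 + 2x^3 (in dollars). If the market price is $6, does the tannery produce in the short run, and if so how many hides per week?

Variable cost is VC = 177x - 36x^2 + 2x^3, so AVC = VC/x = 177 - 36x + 2x^2 and MC = dTC/dx = 177 - 72x + 6x^2.
AVC is minimized where dAVC/dx = -36 + 4x = 0, at x = 9; min AVC = 177 - 36·9 + 2·9^2 = $15.
With P < min AVC ($6 < $15), every unit sold adds to the loss.
The firm minimizes its loss by shutting down and losing only its fixed cost of $510.

Shut down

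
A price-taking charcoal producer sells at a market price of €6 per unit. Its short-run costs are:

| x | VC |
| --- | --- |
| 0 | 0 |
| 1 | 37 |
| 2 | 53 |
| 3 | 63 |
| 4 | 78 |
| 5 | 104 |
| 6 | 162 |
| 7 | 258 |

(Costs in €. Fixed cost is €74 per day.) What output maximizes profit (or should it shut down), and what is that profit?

Tabulate TR − TC: x=0: -74; x=1: -105; x=2: -115; x=3: -119; x=4: -128; x=5: -148; x=6: -200; x=7: -290.
Profit is highest at x = 0. Equivalently, the lowest AVC in the table is 78/4 ≈ €19.50 at x = 4, and P = €6 falls below it — price never covers variable cost, so the firm shuts down and loses only its fixed cost.

x = 0 (shut down); profit = -€74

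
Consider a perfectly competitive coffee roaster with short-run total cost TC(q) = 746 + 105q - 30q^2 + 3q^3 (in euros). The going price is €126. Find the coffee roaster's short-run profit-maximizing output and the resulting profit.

AVC = 105 - 30q + 3q^2 has its minimum €30 at q = 5; price €126 clears that bar, so the firm operates.
MC = 105 - 60q + 9q^2. Setting P = MC and taking the root on the rising branch gives q* = 7.
TR = 126·7 = 882. TC = 746 + 294 = 1040. Profit = 882 − 1040 = -€158.
Shutting down would mean losing the fixed cost of €746, so operating at a loss of €158 is better by €588.

Profit = -€158 at q = 7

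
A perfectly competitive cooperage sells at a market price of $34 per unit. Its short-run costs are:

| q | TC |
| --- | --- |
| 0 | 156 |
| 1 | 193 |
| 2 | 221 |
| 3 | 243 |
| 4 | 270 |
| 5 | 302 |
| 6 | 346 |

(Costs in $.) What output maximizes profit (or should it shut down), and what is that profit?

Tabulate TR − TC: q=0: -156; q=1: -159; q=2: -153; q=3: -141; q=4: -134; q=5: -132; q=6: -142.
Profit is maximized at q = 5. AVC there is 146/5 = $29.20 ≤ P, so producing beats shutting down (which would give -$156).

q = 5; profit = -$132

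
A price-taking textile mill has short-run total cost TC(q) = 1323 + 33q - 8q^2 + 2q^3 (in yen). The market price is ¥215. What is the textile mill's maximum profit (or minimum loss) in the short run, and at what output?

Profit = -¥343 at q = 7

AVC = 33 - 8q + 2q^2; min AVC = ¥25 at q = 2. Since P = ¥215 ≥ min AVC, the firm produces.
MC = 33 - 16q + 6q^2. Setting P = MC and taking the root on the rising branch gives q* = 7.
TR = 215·7 = 1505. TC = 1323 + 525 = 1848. Profit = 1505 − 1848 = -¥343.
That loss of ¥343 beats the ¥1323 the firm would lose by shutting down; producing recovers ¥980 of fixed cost.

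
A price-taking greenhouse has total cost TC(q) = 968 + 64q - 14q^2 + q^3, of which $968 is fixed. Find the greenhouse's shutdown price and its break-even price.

Shutdown price = $15; break-even price = $119

Shutdown price = min AVC. AVC = 64 - 14q + q^2, with vertex at q = 7 and minimum $15.
ATC = 968/q + 64 - 14q + q^2. Setting dATC/dq = −968/q^2 − 14 + 2q = 0 gives q = 11 (since 2·11^3 − 14·11^2 = 968).
min ATC = 968/11 + 64 − 14·11 + 11^2 = $119. That is the break-even price.
Between these two prices the firm operates at a loss; above $119 it earns a profit.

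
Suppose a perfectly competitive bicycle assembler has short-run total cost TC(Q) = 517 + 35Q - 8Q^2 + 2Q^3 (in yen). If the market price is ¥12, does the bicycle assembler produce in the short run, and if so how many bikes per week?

Shut down

Variable cost is VC = 35Q - 8Q^2 + 2Q^3, so AVC = VC/Q = 35 - 8Q + 2Q^2 and MC = dTC/dQ = 35 - 16Q + 6Q^2.
The AVC parabola has its vertex at Q = 8/4 = 2, where AVC = 35 - 8·2 + 2·2^2 = ¥27.
Since P = ¥12 < min AVC = ¥27, price fails to cover variable cost at any output.
The firm minimizes its loss by shutting down and losing only its fixed cost of ¥517.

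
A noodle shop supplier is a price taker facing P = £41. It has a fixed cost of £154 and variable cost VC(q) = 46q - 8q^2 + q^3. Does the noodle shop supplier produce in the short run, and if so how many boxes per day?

Variable cost is VC = 46q - 8q^2 + q^3, so AVC = VC/q = 46 - 8q + q^2 and MC = dTC/dq = 46 - 16q + 3q^2.
AVC hits its minimum where MC = AVC, at q = 4, giving min AVC = 46 - 8·4 + 4^2 = £30.
P = £41 exceeds min AVC = £30, so the firm stays open.
Solving P = MC: 5 - 16q + 3q^2 = 0 ⇒ q = 1/3 or 5. On the upward-sloping branch, q* = 5.
Check: AVC at q = 5 is £31 ≤ P, so revenue covers variable cost.
Profit = P·q − TC = 41·5 − 309 = -£104, a loss, but smaller than the £154 fixed cost the firm would lose by shutting down.

Produce at q = 5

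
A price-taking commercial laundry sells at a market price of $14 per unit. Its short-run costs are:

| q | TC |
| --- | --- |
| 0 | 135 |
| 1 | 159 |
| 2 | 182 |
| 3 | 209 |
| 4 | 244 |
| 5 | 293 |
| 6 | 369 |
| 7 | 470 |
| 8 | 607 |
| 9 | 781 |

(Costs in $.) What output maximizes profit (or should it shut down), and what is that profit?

q = 0 (shut down); profit = -$135

Compute π = P·q − TC at each output: q=0: -135; q=1: -145; q=2: -154; q=3: -167; q=4: -188; q=5: -223; q=6: -285; q=7: -372; q=8: -495; q=9: -655.
Profit is highest at q = 0. Equivalently, the lowest AVC in the table is 47/2 ≈ $23.50 at q = 2, and P = $14 falls below it — price never covers variable cost, so the firm shuts down and loses only its fixed cost.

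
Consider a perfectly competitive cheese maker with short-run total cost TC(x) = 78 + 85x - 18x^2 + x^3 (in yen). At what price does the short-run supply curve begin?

The firm shuts down when price falls below the minimum of average variable cost. AVC = VC/x = 85 - 18x + x^2.
At the minimum of AVC, MC = AVC. MC = 85 - 36x + 3x^2; setting MC = AVC gives 2x^2 - 18x = 0, so x = 9. min AVC = 4.
For P < ¥4 the firm produces nothing.

¥4 per unit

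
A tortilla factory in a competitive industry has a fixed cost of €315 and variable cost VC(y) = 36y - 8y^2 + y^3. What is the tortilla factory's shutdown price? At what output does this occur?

The shutdown price is the minimum of AVC. VC = 36y - 8y^2 + y^3, so AVC = 36 - 8y + y^2.
At the minimum of AVC, MC = AVC. MC = 36 - 16y + 3y^2; setting MC = AVC gives 2y^2 - 8y = 0, so y = 4. min AVC = 20.
The firm shuts down for any P below €20.

€20 per unit, at y = 4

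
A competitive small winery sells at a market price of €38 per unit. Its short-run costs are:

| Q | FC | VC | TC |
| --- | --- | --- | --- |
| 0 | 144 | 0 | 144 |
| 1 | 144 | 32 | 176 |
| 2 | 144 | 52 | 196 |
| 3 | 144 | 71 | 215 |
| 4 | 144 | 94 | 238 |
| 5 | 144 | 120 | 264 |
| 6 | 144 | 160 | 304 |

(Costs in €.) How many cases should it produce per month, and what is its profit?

Tabulate TR − TC: Q=0: -144; Q=1: -138; Q=2: -120; Q=3: -101; Q=4: -86; Q=5: -74; Q=6: -76.
Profit is maximized at Q = 5. AVC there is 120/5 = €24 ≤ P, so producing beats shutting down (which would give -€144).

Q = 5; profit = -€74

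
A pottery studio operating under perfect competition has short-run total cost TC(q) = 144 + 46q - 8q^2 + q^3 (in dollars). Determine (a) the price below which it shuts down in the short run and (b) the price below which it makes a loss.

AVC = 46 - 8q + q^2; minimized at q = 4, giving min AVC = $30. That is the shutdown price.
ATC = 144/q + 46 - 8q + q^2. Setting dATC/dq = −144/q^2 − 8 + 2q = 0 gives q = 6 (since 2·6^3 − 8·6^2 = 144).
min ATC = 144/6 + 46 − 8·6 + 6^2 = $58. That is the break-even price.
Between these two prices the firm operates at a loss; above $58 it earns a profit.

Shutdown price = $30; break-even price = $58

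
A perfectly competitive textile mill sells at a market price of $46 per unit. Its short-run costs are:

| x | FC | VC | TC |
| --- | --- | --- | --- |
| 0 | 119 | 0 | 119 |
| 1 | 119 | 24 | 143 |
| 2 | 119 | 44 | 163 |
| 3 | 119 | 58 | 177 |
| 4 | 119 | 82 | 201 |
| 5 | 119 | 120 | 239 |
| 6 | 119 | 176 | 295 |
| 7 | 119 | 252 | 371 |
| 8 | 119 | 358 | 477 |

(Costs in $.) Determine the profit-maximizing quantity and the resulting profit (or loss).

Compute π = P·x − TC at each output: x=0: -119; x=1: -97; x=2: -71; x=3: -39; x=4: -17; x=5: -9; x=6: -19; x=7: -49; x=8: -109.
Profit is maximized at x = 5. AVC there is 120/5 = $24 ≤ P, so producing beats shutting down (which would give -$119).

x = 5; profit = -$9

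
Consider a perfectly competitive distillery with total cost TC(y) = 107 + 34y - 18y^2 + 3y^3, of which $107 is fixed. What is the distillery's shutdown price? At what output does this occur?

$7 per unit, at y = 3

Short-run supply begins at min AVC. From VC = 34y - 18y^2 + 3y^3, AVC = 34 - 18y + 3y^2.
dAVC/dy = -18 + 6y = 0 gives y = 3. min AVC = 34 - 18·3 + 3·3^2 = 7.
For P < $7 the firm produces nothing.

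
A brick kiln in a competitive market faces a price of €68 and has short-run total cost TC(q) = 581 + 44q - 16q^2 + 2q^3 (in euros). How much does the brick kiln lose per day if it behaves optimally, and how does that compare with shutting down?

Profit = -€293 at q = 6

AVC = 44 - 16q + 2q^2 has its minimum €12 at q = 4; price €68 clears that bar, so the firm operates.
MC = 44 - 32q + 6q^2. Setting P = MC and taking the root on the rising branch gives q* = 6.
TR = 68·6 = 408. TC = 581 + 120 = 701. Profit = 408 − 701 = -€293.
By producing, the firm covers all variable cost plus €288 of fixed cost; shutting down would lose the full €581.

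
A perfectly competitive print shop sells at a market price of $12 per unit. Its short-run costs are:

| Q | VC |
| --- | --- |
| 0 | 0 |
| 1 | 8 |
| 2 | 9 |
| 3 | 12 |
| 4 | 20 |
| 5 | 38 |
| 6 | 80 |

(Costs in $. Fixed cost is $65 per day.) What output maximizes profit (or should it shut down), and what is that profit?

Q = 4; profit = -$37

Compute π = P·Q − TC at each output: Q=0: -65; Q=1: -61; Q=2: -50; Q=3: -41; Q=4: -37; Q=5: -43; Q=6: -73.
Profit is maximized at Q = 4. AVC there is 20/4 = $5 ≤ P, so producing beats shutting down (which would give -$65).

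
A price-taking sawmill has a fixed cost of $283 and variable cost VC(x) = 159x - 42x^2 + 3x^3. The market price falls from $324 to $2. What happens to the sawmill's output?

AVC = 159 - 42x + 3x^2, minimized at x = 7 where min AVC = $12. MC = 159 - 84x + 9x^2.
With P = $324 above the shutdown price, P = MC gives x = 11.
At P = $2 < min AVC = $12, price no longer covers variable cost at any output, so the firm shuts down: x = 0.

Output falls from 11 to 0 (the firm shuts down)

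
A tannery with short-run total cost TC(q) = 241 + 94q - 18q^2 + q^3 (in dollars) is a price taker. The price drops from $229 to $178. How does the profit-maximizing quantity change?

AVC = 94 - 18q + q^2, minimized at q = 9 where min AVC = $13. MC = 94 - 36q + 3q^2.
With P = $229 above the shutdown price, P = MC gives q = 15.
At P = $178 ≥ min AVC, set P = MC: q = 14. The firm stays open but cuts output.

Output falls from 15 to 14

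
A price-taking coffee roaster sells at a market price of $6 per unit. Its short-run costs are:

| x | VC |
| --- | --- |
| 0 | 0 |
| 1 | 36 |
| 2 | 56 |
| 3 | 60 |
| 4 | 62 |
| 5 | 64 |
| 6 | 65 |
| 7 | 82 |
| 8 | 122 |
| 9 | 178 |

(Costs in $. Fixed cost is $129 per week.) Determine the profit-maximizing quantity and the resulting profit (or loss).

x = 0 (shut down); profit = -$129

Profit at each row (π = 6x − TC): x=0: -129; x=1: -159; x=2: -173; x=3: -171; x=4: -167; x=5: -163; x=6: -158; x=7: -169; x=8: -203; x=9: -253.
Profit is highest at x = 0. Equivalently, the lowest AVC in the table is 65/6 ≈ $10.83 at x = 6, and P = $6 falls below it — price never covers variable cost, so the firm shuts down and loses only its fixed cost.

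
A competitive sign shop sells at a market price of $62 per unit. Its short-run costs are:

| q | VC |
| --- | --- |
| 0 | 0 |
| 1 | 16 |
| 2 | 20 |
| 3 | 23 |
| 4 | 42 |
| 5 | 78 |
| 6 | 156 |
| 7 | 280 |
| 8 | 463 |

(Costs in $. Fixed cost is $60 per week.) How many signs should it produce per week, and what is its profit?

Compute π = P·q − TC at each output: q=0: -60; q=1: -14; q=2: 44; q=3: 103; q=4: 146; q=5: 172; q=6: 156; q=7: 94; q=8: -27.
Profit is maximized at q = 5. AVC there is 78/5 = $15.60 ≤ P, so producing beats shutting down (which would give -$60).

q = 5; profit = $172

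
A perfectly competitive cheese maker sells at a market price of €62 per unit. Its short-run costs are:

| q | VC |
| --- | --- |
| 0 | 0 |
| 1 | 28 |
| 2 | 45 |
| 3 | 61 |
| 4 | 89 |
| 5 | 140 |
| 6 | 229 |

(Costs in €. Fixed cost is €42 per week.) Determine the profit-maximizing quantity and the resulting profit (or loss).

Tabulate TR − TC: q=0: -42; q=1: -8; q=2: 37; q=3: 83; q=4: 117; q=5: 128; q=6: 101.
Profit is maximized at q = 5. AVC there is 140/5 = €28 ≤ P, so producing beats shutting down (which would give -€42).

q = 5; profit = €128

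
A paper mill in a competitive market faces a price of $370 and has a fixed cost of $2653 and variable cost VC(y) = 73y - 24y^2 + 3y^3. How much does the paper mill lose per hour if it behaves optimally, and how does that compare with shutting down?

Profit = -$223 at y = 9

AVC = 73 - 24y + 3y^2; min AVC = $25 at y = 4. Since P = $370 ≥ min AVC, the firm produces.
MC = 73 - 48y + 9y^2. Setting P = MC and taking the root on the rising branch gives y* = 9.
TR = 370·9 = 3330. TC = 2653 + 900 = 3553. Profit = 3330 − 3553 = -$223.
Shutting down would mean losing the fixed cost of $2653, so operating at a loss of $223 is better by $2430.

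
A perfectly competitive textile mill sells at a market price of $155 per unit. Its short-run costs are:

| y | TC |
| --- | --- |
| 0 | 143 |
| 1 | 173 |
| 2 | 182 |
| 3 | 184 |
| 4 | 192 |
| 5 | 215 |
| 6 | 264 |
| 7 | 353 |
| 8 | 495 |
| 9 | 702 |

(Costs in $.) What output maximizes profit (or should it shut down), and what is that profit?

Profit at each row (π = 155y − TC): y=0: -143; y=1: -18; y=2: 128; y=3: 281; y=4: 428; y=5: 560; y=6: 666; y=7: 732; y=8: 745; y=9: 693.
Profit is maximized at y = 8. AVC there is 352/8 = $44 ≤ P, so producing beats shutting down (which would give -$143).

y = 8; profit = $745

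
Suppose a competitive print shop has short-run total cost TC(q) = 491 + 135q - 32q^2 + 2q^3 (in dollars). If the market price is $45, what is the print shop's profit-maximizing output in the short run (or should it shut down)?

Produce at q = 9

Variable cost is VC = 135q - 32q^2 + 2q^3, so AVC = VC/q = 135 - 32q + 2q^2 and MC = dTC/dq = 135 - 64q + 6q^2.
AVC is minimized where dAVC/dq = -32 + 4q = 0, at q = 8; min AVC = 135 - 32·8 + 2·8^2 = $7.
Because $45 ≥ $7, revenue can cover variable cost; the firm operates.
Solving P = MC: 90 - 64q + 6q^2 = 0 ⇒ q = 5/3 or 9. On the upward-sloping branch, q* = 9.
Check: AVC at q = 9 is $9 ≤ P, so revenue covers variable cost.
Profit = P·q − TC = 45·9 − 572 = -$167, a loss, but smaller than the $491 fixed cost the firm would lose by shutting down.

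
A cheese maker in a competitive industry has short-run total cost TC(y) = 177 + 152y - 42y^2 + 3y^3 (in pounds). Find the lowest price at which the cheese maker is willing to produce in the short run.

£5 per unit

Short-run supply begins at min AVC. From VC = 152y - 42y^2 + 3y^3, AVC = 152 - 42y + 3y^2.
dAVC/dy = -42 + 6y = 0 gives y = 7. min AVC = 152 - 42·7 + 3·7^2 = 5.
So the shutdown price is £5.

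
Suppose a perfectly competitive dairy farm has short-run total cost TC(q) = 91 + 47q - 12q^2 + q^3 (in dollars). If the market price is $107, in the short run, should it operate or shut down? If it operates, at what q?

Variable cost is VC = 47q - 12q^2 + q^3, so AVC = VC/q = 47 - 12q + q^2 and MC = dTC/dq = 47 - 24q + 3q^2.
The AVC parabola has its vertex at q = 12/2 = 6, where AVC = 47 - 12·6 + 6^2 = $11.
Since P = $107 ≥ min AVC = $11, price covers variable cost and the firm should produce.
Set P = MC: 107 = 47 - 24q + 3q^2 → -60 - 24q + 3q^2 = 0. The roots are q = -2 and q = 10; the profit-maximizing output is on the rising part of MC, so q* = 10.
Check: AVC at q = 10 is $27 ≤ P, so revenue covers variable cost.
Profit = P·q − TC = 107·10 − 361 = $709.

Produce at q = 10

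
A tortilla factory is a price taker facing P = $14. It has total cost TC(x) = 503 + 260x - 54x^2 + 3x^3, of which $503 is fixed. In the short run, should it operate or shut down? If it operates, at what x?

Strip out fixed cost: VC = 260x - 54x^2 + 3x^3. Then AVC = 260 - 54x + 3x^2 and MC = 260 - 108x + 9x^2.
AVC hits its minimum where MC = AVC, at x = 9, giving min AVC = 260 - 54·9 + 3·9^2 = $17.
With P < min AVC ($14 < $17), every unit sold adds to the loss.
Shutting down limits the loss to fixed cost, $503.

Shut down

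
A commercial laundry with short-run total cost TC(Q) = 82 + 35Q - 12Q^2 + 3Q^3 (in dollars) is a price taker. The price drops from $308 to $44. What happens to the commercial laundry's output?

Output falls from 7 to 3

MC = 35 - 24Q + 9Q^2; the shutdown threshold is min AVC = $23 (at Q = 2).
At P = $308 ≥ min AVC, set P = MC on the rising branch: Q = 7.
At P = $44 ≥ min AVC, set P = MC: Q = 3. The firm stays open but cuts output.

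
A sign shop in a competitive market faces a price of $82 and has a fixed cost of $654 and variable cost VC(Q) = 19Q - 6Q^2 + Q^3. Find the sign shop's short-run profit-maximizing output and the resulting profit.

Profit = -$262 at Q = 7

AVC = 19 - 6Q + Q^2 has its minimum $10 at Q = 3; price $82 clears that bar, so the firm operates.
With MC = 19 - 12Q + 3Q^2, P = MC on the upward-sloping part at Q* = 7.
TR = 82·7 = 574. TC = 654 + 182 = 836. Profit = 574 − 836 = -$262.
Shutting down would mean losing the fixed cost of $654, so operating at a loss of $262 is better by $392.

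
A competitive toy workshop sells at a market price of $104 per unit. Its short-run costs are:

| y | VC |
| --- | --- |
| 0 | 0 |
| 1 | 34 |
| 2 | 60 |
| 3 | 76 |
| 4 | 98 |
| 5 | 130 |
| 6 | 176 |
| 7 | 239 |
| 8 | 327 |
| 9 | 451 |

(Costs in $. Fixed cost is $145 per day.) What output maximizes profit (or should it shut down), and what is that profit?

Tabulate TR − TC: y=0: -145; y=1: -75; y=2: 3; y=3: 91; y=4: 173; y=5: 245; y=6: 303; y=7: 344; y=8: 360; y=9: 340.
Profit is maximized at y = 8. AVC there is 327/8 = $40.88 ≤ P, so producing beats shutting down (which would give -$145).

y = 8; profit = $360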